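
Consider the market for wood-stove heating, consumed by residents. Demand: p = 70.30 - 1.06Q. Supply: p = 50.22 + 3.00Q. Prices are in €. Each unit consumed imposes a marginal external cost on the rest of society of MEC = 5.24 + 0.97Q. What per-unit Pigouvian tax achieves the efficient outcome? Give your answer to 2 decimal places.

tax = €8.10 per unit

Social marginal benefit = demand − MEC = 65.06 - 2.03Q.
Set SMB = MC: 65.06 - 2.03Q = 50.22 + 3.00Q → Q* = 2.9503.
The Pigouvian tax equals MEC at Q*: 5.24 + 0.97×2.9503 = 8.1018.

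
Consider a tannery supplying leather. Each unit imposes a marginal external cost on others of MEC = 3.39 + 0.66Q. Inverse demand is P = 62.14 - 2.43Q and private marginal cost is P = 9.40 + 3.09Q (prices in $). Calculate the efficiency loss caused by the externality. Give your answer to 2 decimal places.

Market equilibrium (private): 9.40 + 3.09Q = 62.14 - 2.43Q → Q_m = 9.5543.
Social marginal cost = private MC + MEC = 12.79 + 3.75Q.
Set SMC = demand: 12.79 + 3.75Q = 62.14 - 2.43Q → Q* = 7.9854.
Height of the DWL triangle at Q_m is SMC(Q_m) − demand(Q_m) = MEC(Q_m) = 9.6959.
DWL = ½ × 1.5689 × 9.6959 = 7.6059.

DWL = $7.61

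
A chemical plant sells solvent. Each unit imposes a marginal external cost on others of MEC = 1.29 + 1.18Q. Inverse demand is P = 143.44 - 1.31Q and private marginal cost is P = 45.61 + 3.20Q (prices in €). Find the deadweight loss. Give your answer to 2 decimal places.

Market equilibrium (private): 45.61 + 3.20Q = 143.44 - 1.31Q → Q_m = 21.6918.
Social marginal cost = private MC + MEC = 46.90 + 4.38Q.
Set SMC = demand: 46.90 + 4.38Q = 143.44 - 1.31Q → Q* = 16.9666.
Between Q* and Q_m the wedge SMC − demand runs linearly from 0 to MEC(Q_m), so the loss is a triangle.
DWL = ½ × 4.7252 × 26.8863 = 63.5216.

DWL = €63.52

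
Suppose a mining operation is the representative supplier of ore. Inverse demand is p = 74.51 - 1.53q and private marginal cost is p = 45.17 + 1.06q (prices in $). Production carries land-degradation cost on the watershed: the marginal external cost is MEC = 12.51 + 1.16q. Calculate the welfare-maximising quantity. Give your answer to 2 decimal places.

q* = 4.49

Social marginal cost = private MC + MEC = 57.68 + 2.22q.
Set SMC = demand: 57.68 + 2.22q = 74.51 - 1.53q → q* = 4.4880.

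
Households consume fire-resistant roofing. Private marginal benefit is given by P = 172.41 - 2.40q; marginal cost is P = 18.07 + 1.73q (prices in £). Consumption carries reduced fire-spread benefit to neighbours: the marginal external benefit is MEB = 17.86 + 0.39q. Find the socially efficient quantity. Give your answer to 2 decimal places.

Social marginal benefit = demand + MEB = 190.27 - 2.01q.
Set SMB = MC: 190.27 - 2.01q = 18.07 + 1.73q → q* = 46.0428.

q* = 46.04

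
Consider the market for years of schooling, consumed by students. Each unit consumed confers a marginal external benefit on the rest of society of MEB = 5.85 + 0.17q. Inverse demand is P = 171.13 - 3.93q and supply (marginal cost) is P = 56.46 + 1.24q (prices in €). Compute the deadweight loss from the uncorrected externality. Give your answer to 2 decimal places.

DWL = €9.26

Market equilibrium (private): 56.46 + 1.24q = 171.13 - 3.93q → q_m = 22.1799.
Social marginal benefit = demand + MEB = 176.98 - 3.76q.
Set SMB = MC: 176.98 - 3.76q = 56.46 + 1.24q → q* = 24.1040.
Between q* and q_m the wedge SMB − MC runs linearly from 0 to MEB(q_m), so the loss is a triangle.
DWL = ½ × 1.9241 × 9.6206 = 9.2555.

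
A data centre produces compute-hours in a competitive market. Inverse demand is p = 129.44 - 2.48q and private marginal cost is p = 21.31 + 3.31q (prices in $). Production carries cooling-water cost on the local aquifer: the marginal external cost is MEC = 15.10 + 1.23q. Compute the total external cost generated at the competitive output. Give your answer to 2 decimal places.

Market equilibrium (private): 21.31 + 3.31q = 129.44 - 2.48q → q_m = 18.6753.
Total external cost = ∫₀^{q_m} (15.10 + 1.23q) dq = 15.10×18.6753 + ½×1.23×18.6753² = 496.4886.

$496.49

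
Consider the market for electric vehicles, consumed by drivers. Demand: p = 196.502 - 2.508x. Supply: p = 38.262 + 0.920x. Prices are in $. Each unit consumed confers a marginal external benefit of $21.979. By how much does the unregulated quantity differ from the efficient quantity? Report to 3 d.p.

6.412 units

Market equilibrium (private): 38.262 + 0.920x = 196.502 - 2.508x → x_m = 46.1610.
Social marginal benefit = demand + MEB = 218.481 - 2.508x.
Set SMB = MC: 218.481 - 2.508x = 38.262 + 0.920x → x* = 52.5726.
Gap = |46.1610 − 52.5726| = 6.4116.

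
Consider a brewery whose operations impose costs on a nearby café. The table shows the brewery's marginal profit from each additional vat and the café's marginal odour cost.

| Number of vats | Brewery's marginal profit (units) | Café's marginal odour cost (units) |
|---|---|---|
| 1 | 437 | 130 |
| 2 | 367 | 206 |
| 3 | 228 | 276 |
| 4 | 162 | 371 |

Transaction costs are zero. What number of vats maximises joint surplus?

2

Bargaining reaches the level where marginal profit last exceeds marginal odour cost.
That holds through level 2 (367 ≥ 206) but not at 3 (228 < 276).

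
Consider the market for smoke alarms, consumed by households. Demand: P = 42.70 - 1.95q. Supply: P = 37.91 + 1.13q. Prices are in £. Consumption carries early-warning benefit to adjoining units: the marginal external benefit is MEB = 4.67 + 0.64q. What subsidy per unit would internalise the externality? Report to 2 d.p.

subsidy = £7.15 per unit

Social marginal benefit = demand + MEB = 47.37 - 1.31q.
Set SMB = MC: 47.37 - 1.31q = 37.91 + 1.13q → q* = 3.8770.
The Pigouvian subsidy equals MEB at q*: 4.67 + 0.64×3.8770 = 7.1513.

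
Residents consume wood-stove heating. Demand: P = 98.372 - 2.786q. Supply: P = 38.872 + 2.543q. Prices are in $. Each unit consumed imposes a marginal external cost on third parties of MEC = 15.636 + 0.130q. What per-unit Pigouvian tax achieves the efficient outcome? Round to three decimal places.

tax = $16.681 per unit

Social marginal benefit = demand − MEC = 82.736 - 2.916q.
Set SMB = MC: 82.736 - 2.916q = 38.872 + 2.543q → q* = 8.0352.
The Pigouvian tax equals MEC at q*: 15.636 + 0.130×8.0352 = 16.6806.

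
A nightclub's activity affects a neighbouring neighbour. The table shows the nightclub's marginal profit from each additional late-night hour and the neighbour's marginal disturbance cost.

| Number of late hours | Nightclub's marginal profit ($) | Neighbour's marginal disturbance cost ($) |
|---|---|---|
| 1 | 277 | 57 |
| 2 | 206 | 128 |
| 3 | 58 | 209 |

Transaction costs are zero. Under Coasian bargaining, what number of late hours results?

2

Bargaining reaches the level where marginal profit last exceeds marginal disturbance cost.
That holds through level 2 (206 ≥ 128) but not at 3 (58 < 209).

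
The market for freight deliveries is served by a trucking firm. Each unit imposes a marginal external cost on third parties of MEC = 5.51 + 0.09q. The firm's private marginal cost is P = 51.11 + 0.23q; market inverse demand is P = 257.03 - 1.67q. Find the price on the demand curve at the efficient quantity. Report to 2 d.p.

P = 88.85

Social marginal cost = private MC + MEC = 56.62 + 0.32q.
Set SMC = demand: 56.62 + 0.32q = 257.03 - 1.67q → q* = 100.7085.
Consumer price on the demand curve at q*: 257.03 − 1.67×100.7085 = 88.8468.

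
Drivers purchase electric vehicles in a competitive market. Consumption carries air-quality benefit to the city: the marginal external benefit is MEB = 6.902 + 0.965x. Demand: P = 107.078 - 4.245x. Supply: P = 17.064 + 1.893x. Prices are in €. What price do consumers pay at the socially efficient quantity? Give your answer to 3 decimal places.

P = €27.548

Social marginal benefit = demand + MEB = 113.980 - 3.280x.
Set SMB = MC: 113.980 - 3.280x = 17.064 + 1.893x → x* = 18.7350.
Consumer price on the demand curve at x*: 107.078 − 4.245×18.7350 = 27.5479.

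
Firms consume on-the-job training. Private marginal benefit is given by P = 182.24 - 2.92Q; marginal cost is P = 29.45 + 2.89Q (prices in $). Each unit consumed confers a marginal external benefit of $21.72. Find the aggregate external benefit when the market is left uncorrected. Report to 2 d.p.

$571.19

Market equilibrium (private): 29.45 + 2.89Q = 182.24 - 2.92Q → Q_m = 26.2978.
Total external benefit = MEB × Q_m = 21.72 × 26.2978 = 571.1882.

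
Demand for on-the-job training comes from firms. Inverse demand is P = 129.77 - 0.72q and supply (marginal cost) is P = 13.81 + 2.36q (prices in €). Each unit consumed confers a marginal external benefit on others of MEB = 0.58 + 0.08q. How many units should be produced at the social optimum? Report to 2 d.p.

Social marginal benefit = demand + MEB = 130.35 - 0.64q.
Set SMB = MC: 130.35 - 0.64q = 13.81 + 2.36q → q* = 38.8467.

q* = 38.85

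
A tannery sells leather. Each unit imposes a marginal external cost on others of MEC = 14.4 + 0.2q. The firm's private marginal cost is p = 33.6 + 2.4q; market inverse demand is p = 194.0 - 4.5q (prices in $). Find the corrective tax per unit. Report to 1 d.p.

Social marginal cost = private MC + MEC = 48.0 + 2.6q.
Set SMC = demand: 48.0 + 2.6q = 194.0 - 4.5q → q* = 20.5634.
The Pigouvian tax equals MEC at q*: 14.4 + 0.2×20.5634 = 18.5127.

tax = $18.5 per unit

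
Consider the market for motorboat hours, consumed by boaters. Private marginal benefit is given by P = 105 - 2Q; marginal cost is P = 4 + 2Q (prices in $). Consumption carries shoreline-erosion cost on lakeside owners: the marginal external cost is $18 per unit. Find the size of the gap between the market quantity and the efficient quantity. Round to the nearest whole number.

Market equilibrium (private): 4 + 2Q = 105 - 2Q → Q_m = 25.2500.
Social marginal benefit = demand − MEC = 87 - 2Q.
Set SMB = MC: 87 - 2Q = 4 + 2Q → Q* = 20.7500.
Gap = |25.2500 − 20.7500| = 4.5000.

5 units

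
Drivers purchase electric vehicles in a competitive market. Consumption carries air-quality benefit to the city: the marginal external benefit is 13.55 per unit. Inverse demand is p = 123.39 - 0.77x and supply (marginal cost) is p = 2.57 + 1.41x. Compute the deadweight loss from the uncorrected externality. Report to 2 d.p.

DWL = 42.11

Market equilibrium (private): 2.57 + 1.41x = 123.39 - 0.77x → x_m = 55.4220.
Social marginal benefit = demand + MEB = 136.94 - 0.77x.
Set SMB = MC: 136.94 - 0.77x = 2.57 + 1.41x → x* = 61.6376.
The welfare-loss triangle has base |x_m − x*| and height MEB(x_m) (the vertical gap between SMB and MC is zero at x* and MEB at x_m).
DWL = ½ × 6.2156 × 13.5500 = 42.1107.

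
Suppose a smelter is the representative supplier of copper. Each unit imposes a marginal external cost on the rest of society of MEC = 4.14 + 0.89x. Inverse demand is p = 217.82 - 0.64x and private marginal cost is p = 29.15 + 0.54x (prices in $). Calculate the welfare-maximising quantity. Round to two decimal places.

x* = 89.14

Social marginal cost = private MC + MEC = 33.29 + 1.43x.
Set SMC = demand: 33.29 + 1.43x = 217.82 - 0.64x → x* = 89.1449.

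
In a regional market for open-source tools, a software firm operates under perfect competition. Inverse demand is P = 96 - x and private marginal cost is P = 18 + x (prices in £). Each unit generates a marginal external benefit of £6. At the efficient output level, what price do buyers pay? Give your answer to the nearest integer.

P = £54

Social marginal cost = private MC − MEB = 12 + x.
Set SMC = demand: 12 + x = 96 - x → x* = 42.0000.
Consumer price on the demand curve at x*: 96 − 1×42.0000 = 54.0000.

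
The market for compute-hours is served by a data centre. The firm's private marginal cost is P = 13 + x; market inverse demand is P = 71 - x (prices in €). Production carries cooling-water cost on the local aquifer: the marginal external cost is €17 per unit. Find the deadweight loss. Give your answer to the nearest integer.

Market equilibrium (private): 13 + x = 71 - x → x_m = 29.0000.
Social marginal cost = private MC + MEC = 30 + x.
Set SMC = demand: 30 + x = 71 - x → x* = 20.5000.
Height of the DWL triangle at x_m is SMC(x_m) − demand(x_m) = MEC(x_m) = 17.0000.
DWL = ½ × 8.5000 × 17.0000 = 72.2500.

DWL = €72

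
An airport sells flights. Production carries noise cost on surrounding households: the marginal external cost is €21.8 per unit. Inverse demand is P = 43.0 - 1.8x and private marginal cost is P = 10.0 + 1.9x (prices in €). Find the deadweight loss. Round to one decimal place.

DWL = €64.2

Market equilibrium (private): 10.0 + 1.9x = 43.0 - 1.8x → x_m = 8.9189.
Social marginal cost = private MC + MEC = 31.8 + 1.9x.
Set SMC = demand: 31.8 + 1.9x = 43.0 - 1.8x → x* = 3.0270.
Between x* and x_m the wedge SMC − demand runs linearly from 0 to MEC(x_m), so the loss is a triangle.
DWL = ½ × 5.8919 × 21.8000 = 64.2217.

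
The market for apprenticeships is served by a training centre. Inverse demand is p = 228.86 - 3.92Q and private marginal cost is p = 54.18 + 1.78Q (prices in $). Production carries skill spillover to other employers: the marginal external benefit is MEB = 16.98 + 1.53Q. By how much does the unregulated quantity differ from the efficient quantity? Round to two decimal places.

15.32 units

Market equilibrium (private): 54.18 + 1.78Q = 228.86 - 3.92Q → Q_m = 30.6456.
Social marginal cost = private MC − MEB = 37.20 + 0.25Q.
Set SMC = demand: 37.20 + 0.25Q = 228.86 - 3.92Q → Q* = 45.9616.
Gap = |30.6456 − 45.9616| = 15.3160.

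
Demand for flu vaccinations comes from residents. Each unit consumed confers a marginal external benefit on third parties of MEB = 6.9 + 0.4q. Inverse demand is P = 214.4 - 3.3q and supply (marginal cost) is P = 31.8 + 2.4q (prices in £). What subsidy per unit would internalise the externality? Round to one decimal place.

subsidy = £21.2 per unit

Social marginal benefit = demand + MEB = 221.3 - 2.9q.
Set SMB = MC: 221.3 - 2.9q = 31.8 + 2.4q → q* = 35.7547.
The Pigouvian subsidy equals MEB at q*: 6.9 + 0.4×35.7547 = 21.2019.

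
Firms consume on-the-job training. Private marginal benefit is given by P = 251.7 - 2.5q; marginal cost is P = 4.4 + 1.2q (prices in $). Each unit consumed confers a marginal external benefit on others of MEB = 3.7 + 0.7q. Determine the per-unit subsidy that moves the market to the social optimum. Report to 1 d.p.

Social marginal benefit = demand + MEB = 255.4 - 1.8q.
Set SMB = MC: 255.4 - 1.8q = 4.4 + 1.2q → q* = 83.6667.
The Pigouvian subsidy equals MEB at q*: 3.7 + 0.7×83.6667 = 62.2667.

subsidy = $62.3 per unit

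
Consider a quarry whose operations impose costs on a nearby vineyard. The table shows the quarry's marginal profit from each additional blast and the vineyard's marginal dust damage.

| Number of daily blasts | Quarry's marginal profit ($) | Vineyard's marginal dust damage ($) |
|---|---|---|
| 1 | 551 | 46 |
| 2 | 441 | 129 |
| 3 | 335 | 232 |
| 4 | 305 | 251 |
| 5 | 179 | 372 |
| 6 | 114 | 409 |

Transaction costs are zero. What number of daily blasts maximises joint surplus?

Bargaining reaches the level where marginal profit last exceeds marginal dust damage.
That holds through level 4 (305 ≥ 251) but not at 5 (179 < 372).

4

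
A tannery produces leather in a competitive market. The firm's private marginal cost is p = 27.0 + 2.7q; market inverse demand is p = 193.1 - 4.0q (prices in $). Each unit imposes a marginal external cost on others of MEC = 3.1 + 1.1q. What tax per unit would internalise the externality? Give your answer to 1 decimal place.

Social marginal cost = private MC + MEC = 30.1 + 3.8q.
Set SMC = demand: 30.1 + 3.8q = 193.1 - 4.0q → q* = 20.8974.
The Pigouvian tax equals MEC at q*: 3.1 + 1.1×20.8974 = 26.0871.

tax = $26.1 per unit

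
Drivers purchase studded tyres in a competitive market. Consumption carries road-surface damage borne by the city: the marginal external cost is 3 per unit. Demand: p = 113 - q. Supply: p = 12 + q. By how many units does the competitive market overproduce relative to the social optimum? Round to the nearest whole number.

2 units

Market equilibrium (private): 12 + q = 113 - q → q_m = 50.5000.
Social marginal benefit = demand − MEC = 110 - q.
Set SMB = MC: 110 - q = 12 + q → q* = 49.0000.
Gap = |50.5000 − 49.0000| = 1.5000.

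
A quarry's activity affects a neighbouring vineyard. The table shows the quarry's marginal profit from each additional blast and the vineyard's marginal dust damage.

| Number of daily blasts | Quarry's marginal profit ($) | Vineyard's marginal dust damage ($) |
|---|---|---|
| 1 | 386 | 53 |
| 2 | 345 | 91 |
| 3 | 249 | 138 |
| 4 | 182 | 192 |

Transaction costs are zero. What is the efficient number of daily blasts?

3

Bargaining reaches the level where marginal profit last exceeds marginal dust damage.
That holds through level 3 (249 ≥ 138) but not at 4 (182 < 192).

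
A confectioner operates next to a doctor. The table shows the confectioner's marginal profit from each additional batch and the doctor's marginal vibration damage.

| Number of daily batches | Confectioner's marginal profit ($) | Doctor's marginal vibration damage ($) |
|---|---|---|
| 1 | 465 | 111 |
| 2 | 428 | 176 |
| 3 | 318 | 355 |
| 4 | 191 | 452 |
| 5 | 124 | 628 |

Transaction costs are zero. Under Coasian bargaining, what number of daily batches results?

Bargaining reaches the level where marginal profit last exceeds marginal vibration damage.
That holds through level 2 (428 ≥ 176) but not at 3 (318 < 355).

2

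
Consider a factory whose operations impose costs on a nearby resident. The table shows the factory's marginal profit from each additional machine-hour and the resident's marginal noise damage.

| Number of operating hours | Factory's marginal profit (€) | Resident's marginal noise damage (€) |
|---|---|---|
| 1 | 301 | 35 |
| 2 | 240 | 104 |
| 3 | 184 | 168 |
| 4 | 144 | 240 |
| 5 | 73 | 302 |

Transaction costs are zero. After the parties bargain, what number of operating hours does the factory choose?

Bargaining reaches the level where marginal profit last exceeds marginal noise damage.
That holds through level 3 (184 ≥ 168) but not at 4 (144 < 240).

3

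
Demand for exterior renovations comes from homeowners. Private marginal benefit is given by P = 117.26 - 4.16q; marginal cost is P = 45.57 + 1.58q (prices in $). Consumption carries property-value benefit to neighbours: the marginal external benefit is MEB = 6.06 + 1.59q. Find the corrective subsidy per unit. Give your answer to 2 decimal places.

subsidy = $35.85 per unit

Social marginal benefit = demand + MEB = 123.32 - 2.57q.
Set SMB = MC: 123.32 - 2.57q = 45.57 + 1.58q → q* = 18.7349.
The Pigouvian subsidy equals MEB at q*: 6.06 + 1.59×18.7349 = 35.8485.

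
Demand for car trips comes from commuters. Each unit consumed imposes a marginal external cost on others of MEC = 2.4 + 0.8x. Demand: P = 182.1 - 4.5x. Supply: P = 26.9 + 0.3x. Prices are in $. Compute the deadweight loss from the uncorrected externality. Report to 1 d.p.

Market equilibrium (private): 26.9 + 0.3x = 182.1 - 4.5x → x_m = 32.3333.
Social marginal benefit = demand − MEC = 179.7 - 5.3x.
Set SMB = MC: 179.7 - 5.3x = 26.9 + 0.3x → x* = 27.2857.
The welfare-loss triangle has base |x_m − x*| and height MEC(x_m) (the vertical gap between SMB and MC is zero at x* and MEC at x_m).
DWL = ½ × 5.0476 × 28.2667 = 71.3395.

DWL = $71.3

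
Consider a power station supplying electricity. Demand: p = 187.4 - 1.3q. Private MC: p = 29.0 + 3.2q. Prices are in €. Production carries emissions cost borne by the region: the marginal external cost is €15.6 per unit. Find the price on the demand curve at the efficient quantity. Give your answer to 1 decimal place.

P = €146.1

Social marginal cost = private MC + MEC = 44.6 + 3.2q.
Set SMC = demand: 44.6 + 3.2q = 187.4 - 1.3q → q* = 31.7333.
Consumer price on the demand curve at q*: 187.4 − 1.3×31.7333 = 146.1467.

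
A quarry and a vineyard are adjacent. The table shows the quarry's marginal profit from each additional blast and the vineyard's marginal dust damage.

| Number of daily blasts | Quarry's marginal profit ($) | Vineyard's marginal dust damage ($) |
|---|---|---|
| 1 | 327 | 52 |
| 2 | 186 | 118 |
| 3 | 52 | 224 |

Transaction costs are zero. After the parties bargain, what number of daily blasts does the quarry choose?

2

Bargaining reaches the level where marginal profit last exceeds marginal dust damage.
That holds through level 2 (186 ≥ 118) but not at 3 (52 < 224).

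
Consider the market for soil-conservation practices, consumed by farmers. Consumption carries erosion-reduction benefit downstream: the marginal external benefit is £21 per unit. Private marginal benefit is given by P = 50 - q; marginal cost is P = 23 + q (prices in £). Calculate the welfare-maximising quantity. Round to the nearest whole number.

q* = 24

Social marginal benefit = demand + MEB = 71 - q.
Set SMB = MC: 71 - q = 23 + q → q* = 24.0000.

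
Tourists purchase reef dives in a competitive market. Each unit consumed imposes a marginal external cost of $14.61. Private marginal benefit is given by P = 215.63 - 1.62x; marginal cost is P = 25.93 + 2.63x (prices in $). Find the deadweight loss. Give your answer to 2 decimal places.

Market equilibrium (private): 25.93 + 2.63x = 215.63 - 1.62x → x_m = 44.6353.
Social marginal benefit = demand − MEC = 201.02 - 1.62x.
Set SMB = MC: 201.02 - 1.62x = 25.93 + 2.63x → x* = 41.1976.
The loss is the area between SMB and MC from x* to x_m; with linear curves that's a triangle of height MEC(x_m).
DWL = ½ × 3.4377 × 14.6100 = 25.1124.

DWL = $25.11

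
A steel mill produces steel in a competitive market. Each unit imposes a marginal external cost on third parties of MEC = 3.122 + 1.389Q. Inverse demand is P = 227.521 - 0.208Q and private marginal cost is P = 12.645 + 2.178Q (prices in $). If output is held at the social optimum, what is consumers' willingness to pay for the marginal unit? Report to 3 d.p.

Social marginal cost = private MC + MEC = 15.767 + 3.567Q.
Set SMC = demand: 15.767 + 3.567Q = 227.521 - 0.208Q → Q* = 56.0938.
Consumer price on the demand curve at Q*: 227.521 − 0.208×56.0938 = 215.8535.

P = $215.853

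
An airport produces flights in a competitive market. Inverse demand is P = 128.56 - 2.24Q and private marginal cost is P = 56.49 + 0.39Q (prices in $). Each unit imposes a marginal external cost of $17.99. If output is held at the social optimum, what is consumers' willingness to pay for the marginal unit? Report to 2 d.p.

P = $82.50

Social marginal cost = private MC + MEC = 74.48 + 0.39Q.
Set SMC = demand: 74.48 + 0.39Q = 128.56 - 2.24Q → Q* = 20.5627.
Consumer price on the demand curve at Q*: 128.56 − 2.24×20.5627 = 82.4996.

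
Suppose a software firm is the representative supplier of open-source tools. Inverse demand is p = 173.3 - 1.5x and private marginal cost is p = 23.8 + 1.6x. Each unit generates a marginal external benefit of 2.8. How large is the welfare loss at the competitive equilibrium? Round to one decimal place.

DWL = 1.3

Market equilibrium (private): 23.8 + 1.6x = 173.3 - 1.5x → x_m = 48.2258.
Social marginal cost = private MC − MEB = 21.0 + 1.6x.
Set SMC = demand: 21.0 + 1.6x = 173.3 - 1.5x → x* = 49.1290.
Height of the DWL triangle at x_m is demand(x_m) − SMC(x_m) = MEB(x_m) = 2.8000.
DWL = ½ × 0.9032 × 2.8000 = 1.2645.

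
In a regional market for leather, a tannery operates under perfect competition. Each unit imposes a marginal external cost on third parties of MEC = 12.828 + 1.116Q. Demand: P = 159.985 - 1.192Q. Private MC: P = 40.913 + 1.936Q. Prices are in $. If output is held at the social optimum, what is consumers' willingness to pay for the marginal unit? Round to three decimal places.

Social marginal cost = private MC + MEC = 53.741 + 3.052Q.
Set SMC = demand: 53.741 + 3.052Q = 159.985 - 1.192Q → Q* = 25.0339.
Consumer price on the demand curve at Q*: 159.985 − 1.192×25.0339 = 130.1446.

P = $130.145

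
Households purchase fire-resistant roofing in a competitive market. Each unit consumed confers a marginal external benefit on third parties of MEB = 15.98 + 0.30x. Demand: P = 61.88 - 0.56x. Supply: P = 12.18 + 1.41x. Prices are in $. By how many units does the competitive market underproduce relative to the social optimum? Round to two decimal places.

Market equilibrium (private): 12.18 + 1.41x = 61.88 - 0.56x → x_m = 25.2284.
Social marginal benefit = demand + MEB = 77.86 - 0.26x.
Set SMB = MC: 77.86 - 0.26x = 12.18 + 1.41x → x* = 39.3293.
Gap = |25.2284 − 39.3293| = 14.1009.

14.10 units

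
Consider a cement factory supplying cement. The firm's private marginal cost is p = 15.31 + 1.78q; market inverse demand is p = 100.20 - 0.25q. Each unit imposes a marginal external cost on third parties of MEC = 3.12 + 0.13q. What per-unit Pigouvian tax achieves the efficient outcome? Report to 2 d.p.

tax = 8.04 per unit

Social marginal cost = private MC + MEC = 18.43 + 1.91q.
Set SMC = demand: 18.43 + 1.91q = 100.20 - 0.25q → q* = 37.8565.
The Pigouvian tax equals MEC at q*: 3.12 + 0.13×37.8565 = 8.0413.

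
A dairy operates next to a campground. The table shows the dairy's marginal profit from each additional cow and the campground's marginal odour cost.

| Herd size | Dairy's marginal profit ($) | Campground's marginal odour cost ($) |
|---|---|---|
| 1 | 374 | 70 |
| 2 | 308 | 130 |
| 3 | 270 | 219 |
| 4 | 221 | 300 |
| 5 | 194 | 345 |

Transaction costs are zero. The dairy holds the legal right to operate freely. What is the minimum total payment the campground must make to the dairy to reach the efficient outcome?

Left alone the dairy would choose level 5 (marginal profit stays positive).
Efficient level: k* = 3 (marginal profit ≥ marginal odour cost through 3).
The campground must at least cover the dairy's forgone profit from cutting 5→3: 221 + 194 = 415.

$415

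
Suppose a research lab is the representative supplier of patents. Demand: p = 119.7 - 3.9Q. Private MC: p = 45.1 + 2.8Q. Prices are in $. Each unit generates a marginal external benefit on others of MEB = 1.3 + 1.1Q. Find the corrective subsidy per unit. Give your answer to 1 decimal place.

subsidy = $16.2 per unit

Social marginal cost = private MC − MEB = 43.8 + 1.7Q.
Set SMC = demand: 43.8 + 1.7Q = 119.7 - 3.9Q → Q* = 13.5536.
The Pigouvian subsidy equals MEB at Q*: 1.3 + 1.1×13.5536 = 16.2090.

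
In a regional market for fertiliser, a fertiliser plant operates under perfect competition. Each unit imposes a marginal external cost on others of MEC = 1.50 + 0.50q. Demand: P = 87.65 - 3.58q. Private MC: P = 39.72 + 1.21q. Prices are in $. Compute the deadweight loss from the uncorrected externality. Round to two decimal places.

Market equilibrium (private): 39.72 + 1.21q = 87.65 - 3.58q → q_m = 10.0063.
Social marginal cost = private MC + MEC = 41.22 + 1.71q.
Set SMC = demand: 41.22 + 1.71q = 87.65 - 3.58q → q* = 8.7769.
Height of the DWL triangle at q_m is SMC(q_m) − demand(q_m) = MEC(q_m) = 6.5031.
DWL = ½ × 1.2294 × 6.5031 = 3.9975.

DWL = $4.00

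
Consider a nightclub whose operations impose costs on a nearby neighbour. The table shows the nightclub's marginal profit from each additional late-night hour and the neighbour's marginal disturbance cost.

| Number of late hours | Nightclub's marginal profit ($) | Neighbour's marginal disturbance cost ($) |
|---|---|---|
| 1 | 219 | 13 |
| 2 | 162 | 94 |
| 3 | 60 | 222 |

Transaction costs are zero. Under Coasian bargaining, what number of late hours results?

2

Bargaining reaches the level where marginal profit last exceeds marginal disturbance cost.
That holds through level 2 (162 ≥ 94) but not at 3 (60 < 222).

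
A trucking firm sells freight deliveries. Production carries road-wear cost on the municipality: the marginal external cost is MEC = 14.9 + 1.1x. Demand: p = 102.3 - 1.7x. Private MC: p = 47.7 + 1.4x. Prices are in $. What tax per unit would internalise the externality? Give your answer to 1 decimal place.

Social marginal cost = private MC + MEC = 62.6 + 2.5x.
Set SMC = demand: 62.6 + 2.5x = 102.3 - 1.7x → x* = 9.4524.
The Pigouvian tax equals MEC at x*: 14.9 + 1.1×9.4524 = 25.2976.

tax = $25.3 per unit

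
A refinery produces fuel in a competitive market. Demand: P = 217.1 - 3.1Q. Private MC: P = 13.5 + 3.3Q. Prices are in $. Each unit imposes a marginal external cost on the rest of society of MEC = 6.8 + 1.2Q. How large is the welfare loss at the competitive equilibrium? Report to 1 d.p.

Market equilibrium (private): 13.5 + 3.3Q = 217.1 - 3.1Q → Q_m = 31.8125.
Social marginal cost = private MC + MEC = 20.3 + 4.5Q.
Set SMC = demand: 20.3 + 4.5Q = 217.1 - 3.1Q → Q* = 25.8947.
The loss is the area between SMC and demand from Q* to Q_m; with linear curves that's a triangle of height MEC(Q_m).
DWL = ½ × 5.9178 × 44.9750 = 133.0765.

DWL = $133.1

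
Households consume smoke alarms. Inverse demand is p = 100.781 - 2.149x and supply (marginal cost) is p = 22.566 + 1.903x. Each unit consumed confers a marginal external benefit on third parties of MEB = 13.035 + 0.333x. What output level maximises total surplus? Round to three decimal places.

x* = 24.536

Social marginal benefit = demand + MEB = 113.816 - 1.816x.
Set SMB = MC: 113.816 - 1.816x = 22.566 + 1.903x → x* = 24.5362.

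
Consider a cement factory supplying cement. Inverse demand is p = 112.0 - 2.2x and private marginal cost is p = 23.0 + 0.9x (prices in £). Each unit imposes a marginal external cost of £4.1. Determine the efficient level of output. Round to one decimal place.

Social marginal cost = private MC + MEC = 27.1 + 0.9x.
Set SMC = demand: 27.1 + 0.9x = 112.0 - 2.2x → x* = 27.3871.

x* = 27.4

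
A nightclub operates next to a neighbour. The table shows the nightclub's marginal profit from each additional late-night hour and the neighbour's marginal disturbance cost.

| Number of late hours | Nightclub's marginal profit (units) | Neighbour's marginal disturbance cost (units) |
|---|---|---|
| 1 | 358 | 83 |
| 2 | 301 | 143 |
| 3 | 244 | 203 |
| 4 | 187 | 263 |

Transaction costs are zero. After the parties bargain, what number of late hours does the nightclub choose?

3

Bargaining reaches the level where marginal profit last exceeds marginal disturbance cost.
That holds through level 3 (244 ≥ 203) but not at 4 (187 < 263).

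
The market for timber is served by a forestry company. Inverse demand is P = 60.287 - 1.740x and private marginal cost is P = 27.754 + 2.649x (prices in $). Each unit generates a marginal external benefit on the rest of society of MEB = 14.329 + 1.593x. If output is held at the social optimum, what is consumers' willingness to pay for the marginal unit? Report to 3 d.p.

P = $31.124

Social marginal cost = private MC − MEB = 13.425 + 1.056x.
Set SMC = demand: 13.425 + 1.056x = 60.287 - 1.740x → x* = 16.7604.
Consumer price on the demand curve at x*: 60.287 − 1.740×16.7604 = 31.1239.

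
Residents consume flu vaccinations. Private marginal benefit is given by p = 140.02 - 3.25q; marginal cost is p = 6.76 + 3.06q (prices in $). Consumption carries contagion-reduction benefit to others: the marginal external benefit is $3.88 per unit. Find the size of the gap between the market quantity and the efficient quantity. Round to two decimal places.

Market equilibrium (private): 6.76 + 3.06q = 140.02 - 3.25q → q_m = 21.1189.
Social marginal benefit = demand + MEB = 143.90 - 3.25q.
Set SMB = MC: 143.90 - 3.25q = 6.76 + 3.06q → q* = 21.7338.
Gap = |21.1189 − 21.7338| = 0.6149.

0.61 units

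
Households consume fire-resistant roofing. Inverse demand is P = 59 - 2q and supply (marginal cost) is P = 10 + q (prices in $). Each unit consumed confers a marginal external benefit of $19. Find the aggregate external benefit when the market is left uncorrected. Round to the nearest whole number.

Market equilibrium (private): 10 + q = 59 - 2q → q_m = 16.3333.
Total external benefit = MEB × q_m = 19 × 16.3333 = 310.3327.

$310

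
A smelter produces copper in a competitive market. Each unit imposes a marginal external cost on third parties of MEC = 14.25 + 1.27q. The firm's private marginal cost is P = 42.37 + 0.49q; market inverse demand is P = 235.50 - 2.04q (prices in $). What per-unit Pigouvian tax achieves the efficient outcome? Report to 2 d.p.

Social marginal cost = private MC + MEC = 56.62 + 1.76q.
Set SMC = demand: 56.62 + 1.76q = 235.50 - 2.04q → q* = 47.0737.
The Pigouvian tax equals MEC at q*: 14.25 + 1.27×47.0737 = 74.0336.

tax = $74.03 per unit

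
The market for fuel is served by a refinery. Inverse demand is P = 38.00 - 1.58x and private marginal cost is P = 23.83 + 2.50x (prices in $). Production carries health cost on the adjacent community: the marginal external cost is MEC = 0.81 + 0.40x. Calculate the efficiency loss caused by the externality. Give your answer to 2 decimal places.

Market equilibrium (private): 23.83 + 2.50x = 38.00 - 1.58x → x_m = 3.4730.
Social marginal cost = private MC + MEC = 24.64 + 2.90x.
Set SMC = demand: 24.64 + 2.90x = 38.00 - 1.58x → x* = 2.9821.
Height of the DWL triangle at x_m is SMC(x_m) − demand(x_m) = MEC(x_m) = 2.1992.
DWL = ½ × 0.4909 × 2.1992 = 0.5398.

DWL = $0.54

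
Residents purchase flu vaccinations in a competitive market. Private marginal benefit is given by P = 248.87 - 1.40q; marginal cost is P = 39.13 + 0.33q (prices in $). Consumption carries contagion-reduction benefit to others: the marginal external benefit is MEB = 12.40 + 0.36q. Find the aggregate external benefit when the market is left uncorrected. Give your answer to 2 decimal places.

$4149.05

Market equilibrium (private): 39.13 + 0.33q = 248.87 - 1.40q → q_m = 121.2370.
Total external benefit = ∫₀^{q_m} (12.40 + 0.36q) dq = 12.40×121.2370 + ½×0.36×121.2370² = 4149.0526.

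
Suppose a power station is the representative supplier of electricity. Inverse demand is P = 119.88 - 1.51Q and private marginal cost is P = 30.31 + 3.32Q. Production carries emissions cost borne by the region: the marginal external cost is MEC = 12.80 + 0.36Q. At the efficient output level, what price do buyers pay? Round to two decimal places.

Social marginal cost = private MC + MEC = 43.11 + 3.68Q.
Set SMC = demand: 43.11 + 3.68Q = 119.88 - 1.51Q → Q* = 14.7919.
Consumer price on the demand curve at Q*: 119.88 − 1.51×14.7919 = 97.5442.

P = 97.54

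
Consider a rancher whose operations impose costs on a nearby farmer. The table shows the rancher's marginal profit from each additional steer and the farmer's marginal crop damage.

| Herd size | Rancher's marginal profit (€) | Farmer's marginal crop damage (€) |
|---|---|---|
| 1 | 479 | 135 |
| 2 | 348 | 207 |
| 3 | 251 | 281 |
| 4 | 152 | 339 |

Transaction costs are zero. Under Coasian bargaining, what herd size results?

Bargaining reaches the level where marginal profit last exceeds marginal crop damage.
That holds through level 2 (348 ≥ 207) but not at 3 (251 < 281).

2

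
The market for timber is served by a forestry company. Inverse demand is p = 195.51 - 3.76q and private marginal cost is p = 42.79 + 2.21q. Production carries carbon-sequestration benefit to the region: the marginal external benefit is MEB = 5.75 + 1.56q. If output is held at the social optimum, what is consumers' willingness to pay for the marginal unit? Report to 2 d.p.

P = 60.40

Social marginal cost = private MC − MEB = 37.04 + 0.65q.
Set SMC = demand: 37.04 + 0.65q = 195.51 - 3.76q → q* = 35.9342.
Consumer price on the demand curve at q*: 195.51 − 3.76×35.9342 = 60.3974.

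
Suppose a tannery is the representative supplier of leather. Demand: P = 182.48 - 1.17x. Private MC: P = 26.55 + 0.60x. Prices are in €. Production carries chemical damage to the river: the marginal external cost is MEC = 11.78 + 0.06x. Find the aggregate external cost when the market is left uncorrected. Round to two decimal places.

Market equilibrium (private): 26.55 + 0.60x = 182.48 - 1.17x → x_m = 88.0960.
Total external cost = ∫₀^{x_m} (11.78 + 0.06x) dx = 11.78×88.0960 + ½×0.06×88.0960² = 1270.5980.

€1270.60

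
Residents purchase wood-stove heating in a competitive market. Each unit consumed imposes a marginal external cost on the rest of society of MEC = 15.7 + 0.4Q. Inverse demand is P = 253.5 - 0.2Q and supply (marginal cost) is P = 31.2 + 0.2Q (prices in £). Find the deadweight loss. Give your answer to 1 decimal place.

DWL = £35402.5

Market equilibrium (private): 31.2 + 0.2Q = 253.5 - 0.2Q → Q_m = 555.7500.
Social marginal benefit = demand − MEC = 237.8 - 0.6Q.
Set SMB = MC: 237.8 - 0.6Q = 31.2 + 0.2Q → Q* = 258.2500.
Between Q* and Q_m the wedge MC − SMB runs linearly from 0 to MEC(Q_m), so the loss is a triangle.
DWL = ½ × 297.5000 × 238.0000 = 35402.5000.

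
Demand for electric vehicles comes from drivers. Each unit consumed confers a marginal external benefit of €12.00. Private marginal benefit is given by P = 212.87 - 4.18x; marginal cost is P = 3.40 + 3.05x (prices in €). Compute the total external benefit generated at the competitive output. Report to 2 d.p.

Market equilibrium (private): 3.40 + 3.05x = 212.87 - 4.18x → x_m = 28.9723.
Total external benefit = MEB × x_m = 12.00 × 28.9723 = 347.6676.

€347.67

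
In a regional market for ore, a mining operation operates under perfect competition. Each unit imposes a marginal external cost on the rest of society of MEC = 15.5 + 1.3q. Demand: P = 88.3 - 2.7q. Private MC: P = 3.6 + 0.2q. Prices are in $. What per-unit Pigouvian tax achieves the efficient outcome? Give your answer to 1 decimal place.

tax = $36.9 per unit

Social marginal cost = private MC + MEC = 19.1 + 1.5q.
Set SMC = demand: 19.1 + 1.5q = 88.3 - 2.7q → q* = 16.4762.
The Pigouvian tax equals MEC at q*: 15.5 + 1.3×16.4762 = 36.9191.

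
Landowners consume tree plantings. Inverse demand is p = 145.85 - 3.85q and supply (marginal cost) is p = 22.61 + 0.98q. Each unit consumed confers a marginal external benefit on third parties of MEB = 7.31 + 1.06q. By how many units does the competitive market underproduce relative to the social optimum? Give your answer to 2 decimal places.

9.11 units

Market equilibrium (private): 22.61 + 0.98q = 145.85 - 3.85q → q_m = 25.5155.
Social marginal benefit = demand + MEB = 153.16 - 2.79q.
Set SMB = MC: 153.16 - 2.79q = 22.61 + 0.98q → q* = 34.6286.
Gap = |25.5155 − 34.6286| = 9.1131.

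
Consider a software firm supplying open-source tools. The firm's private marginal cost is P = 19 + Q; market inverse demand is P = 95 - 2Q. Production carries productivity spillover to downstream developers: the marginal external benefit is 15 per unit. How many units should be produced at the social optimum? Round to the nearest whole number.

Q* = 30

Social marginal cost = private MC − MEB = 4 + Q.
Set SMC = demand: 4 + Q = 95 - 2Q → Q* = 30.3333.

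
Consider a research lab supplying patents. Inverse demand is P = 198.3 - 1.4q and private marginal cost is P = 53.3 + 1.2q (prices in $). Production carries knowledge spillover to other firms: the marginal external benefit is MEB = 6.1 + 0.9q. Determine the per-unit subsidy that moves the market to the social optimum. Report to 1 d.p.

subsidy = $86.1 per unit

Social marginal cost = private MC − MEB = 47.2 + 0.3q.
Set SMC = demand: 47.2 + 0.3q = 198.3 - 1.4q → q* = 88.8824.
The Pigouvian subsidy equals MEB at q*: 6.1 + 0.9×88.8824 = 86.0942.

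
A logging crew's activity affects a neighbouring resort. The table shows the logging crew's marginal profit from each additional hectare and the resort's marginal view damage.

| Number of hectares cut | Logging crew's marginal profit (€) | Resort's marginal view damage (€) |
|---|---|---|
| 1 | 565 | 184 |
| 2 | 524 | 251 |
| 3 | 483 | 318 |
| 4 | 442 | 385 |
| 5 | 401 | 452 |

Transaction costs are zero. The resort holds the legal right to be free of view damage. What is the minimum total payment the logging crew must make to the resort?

€1138

Efficient level: marginal profit ≥ marginal view damage through level 4, so k* = 4.
With the resort holding the right, the logging crew must at least compensate total damage at k*: 184 + 251 + 318 + 385 = 1138.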